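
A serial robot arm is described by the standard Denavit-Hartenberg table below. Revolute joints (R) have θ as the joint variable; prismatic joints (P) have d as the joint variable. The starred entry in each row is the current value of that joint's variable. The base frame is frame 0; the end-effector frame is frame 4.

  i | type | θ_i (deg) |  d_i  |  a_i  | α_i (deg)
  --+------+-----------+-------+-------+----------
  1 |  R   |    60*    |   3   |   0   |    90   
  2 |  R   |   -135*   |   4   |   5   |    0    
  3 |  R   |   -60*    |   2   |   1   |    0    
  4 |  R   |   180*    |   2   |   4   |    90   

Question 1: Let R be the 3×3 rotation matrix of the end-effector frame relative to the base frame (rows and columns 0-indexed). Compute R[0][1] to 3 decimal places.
End-effector y-axis (col 1 of R) = (0.8660,-0.5000,0.0000)
R[0][1] = 0.8660

0.866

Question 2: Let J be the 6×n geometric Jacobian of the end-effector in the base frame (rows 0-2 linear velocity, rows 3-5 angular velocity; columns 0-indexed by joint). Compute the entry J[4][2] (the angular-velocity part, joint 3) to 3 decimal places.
axis z_2 = (0.8660,-0.5000,0.0000); lever o_n−o_2 = (4.9130,0.5095,-0.7765)
cross product → J_v[:, 2] = (0.3882,0.6724,2.8978)
J_ω[:, 2] = z_2
entry J[4][2] = -0.5000

-0.500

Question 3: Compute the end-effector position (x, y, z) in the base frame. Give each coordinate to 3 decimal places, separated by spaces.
after link 1: o_1 = (0.0000, 0.0000, 3.0000)
after link 2: o_2 = (1.6963, -5.0619, -0.5355)
after link 3: o_3 = (2.9454, -6.8984, -0.2767)
after link 4: o_4 = (6.6093, -4.5523, -1.3120)

6.609 -4.552 -1.312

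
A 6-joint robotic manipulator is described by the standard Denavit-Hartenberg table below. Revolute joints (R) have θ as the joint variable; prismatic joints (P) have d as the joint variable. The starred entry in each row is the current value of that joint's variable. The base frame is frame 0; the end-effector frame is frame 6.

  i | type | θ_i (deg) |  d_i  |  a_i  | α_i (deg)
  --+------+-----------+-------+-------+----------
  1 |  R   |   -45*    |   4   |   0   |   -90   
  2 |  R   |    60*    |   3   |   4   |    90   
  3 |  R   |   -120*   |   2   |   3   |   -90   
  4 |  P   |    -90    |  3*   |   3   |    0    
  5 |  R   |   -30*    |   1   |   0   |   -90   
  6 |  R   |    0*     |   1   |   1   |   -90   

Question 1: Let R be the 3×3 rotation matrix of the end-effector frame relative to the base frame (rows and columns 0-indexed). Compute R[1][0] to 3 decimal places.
End-effector x-axis (col 0 of R) = (0.9249,-0.3125,0.2165)
R[1][0] = -0.3125

-0.313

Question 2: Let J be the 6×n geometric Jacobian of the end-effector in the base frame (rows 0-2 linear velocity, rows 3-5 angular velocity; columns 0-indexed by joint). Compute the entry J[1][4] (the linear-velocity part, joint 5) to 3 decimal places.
axis z_4 = (-0.0474,-0.6597,-0.7500); lever o_n−o_4 = (0.5003,-1.6557,0.0915)
cross product → J_v[:, 4] = (-1.3021,-0.3709,0.4085)
J_ω[:, 4] = z_4
entry J[1][4] = -0.3709

-0.371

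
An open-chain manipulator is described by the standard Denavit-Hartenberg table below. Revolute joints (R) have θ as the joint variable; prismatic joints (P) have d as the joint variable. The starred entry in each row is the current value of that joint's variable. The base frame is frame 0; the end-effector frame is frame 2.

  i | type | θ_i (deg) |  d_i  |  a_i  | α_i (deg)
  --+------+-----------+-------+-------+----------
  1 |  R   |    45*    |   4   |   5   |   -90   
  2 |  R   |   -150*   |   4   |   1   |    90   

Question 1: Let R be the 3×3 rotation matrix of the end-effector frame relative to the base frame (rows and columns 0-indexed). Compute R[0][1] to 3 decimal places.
-0.707

End-effector y-axis (col 1 of R) = (-0.7071,0.7071,0.0000)
R[0][1] = -0.7071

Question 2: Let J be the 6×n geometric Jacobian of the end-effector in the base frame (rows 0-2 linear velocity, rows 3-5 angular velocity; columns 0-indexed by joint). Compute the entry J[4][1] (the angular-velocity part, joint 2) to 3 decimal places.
axis z_1 = (-0.7071,0.7071,0.0000); lever o_n−o_1 = (-3.4408,2.2161,0.5000)
cross product → J_v[:, 1] = (0.3536,0.3536,0.8660)
J_ω[:, 1] = z_1
entry J[4][1] = 0.7071

0.707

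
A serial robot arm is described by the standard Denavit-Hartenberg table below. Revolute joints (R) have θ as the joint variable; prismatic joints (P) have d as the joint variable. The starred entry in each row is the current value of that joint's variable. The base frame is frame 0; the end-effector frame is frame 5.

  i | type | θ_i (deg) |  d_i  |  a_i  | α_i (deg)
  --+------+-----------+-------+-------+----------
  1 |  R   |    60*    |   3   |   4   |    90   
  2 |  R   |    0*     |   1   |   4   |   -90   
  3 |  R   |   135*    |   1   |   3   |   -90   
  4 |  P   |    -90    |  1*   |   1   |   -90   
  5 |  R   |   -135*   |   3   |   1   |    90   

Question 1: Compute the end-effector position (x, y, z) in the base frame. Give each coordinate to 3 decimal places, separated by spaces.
-0.488 3.226 4.293

after link 1: o_1 = (2.0000, 3.4641, 3.0000)
after link 2: o_2 = (4.8660, 6.4282, 3.0000)
after link 3: o_3 = (1.9682, 5.6517, 4.0000)
after link 4: o_4 = (2.2271, 4.6858, 5.0000)
after link 5: o_5 = (-0.4877, 3.2264, 4.2929)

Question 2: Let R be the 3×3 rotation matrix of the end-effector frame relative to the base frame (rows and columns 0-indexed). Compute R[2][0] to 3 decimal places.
-0.707

End-effector x-axis (col 0 of R) = (0.1830,-0.6830,-0.7071)
R[2][0] = -0.7071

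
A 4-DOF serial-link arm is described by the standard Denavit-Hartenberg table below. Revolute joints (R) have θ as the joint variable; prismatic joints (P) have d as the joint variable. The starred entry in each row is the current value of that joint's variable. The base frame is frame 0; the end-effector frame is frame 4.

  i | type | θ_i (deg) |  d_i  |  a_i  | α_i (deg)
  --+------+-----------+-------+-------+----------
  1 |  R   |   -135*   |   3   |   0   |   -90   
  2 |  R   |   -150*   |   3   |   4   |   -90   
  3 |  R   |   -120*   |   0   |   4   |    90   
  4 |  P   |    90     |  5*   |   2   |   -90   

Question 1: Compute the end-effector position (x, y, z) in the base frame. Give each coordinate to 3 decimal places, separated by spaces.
after link 1: o_1 = (0.0000, 0.0000, 3.0000)
after link 2: o_2 = (4.5708, 0.3282, 5.0000)
after link 3: o_3 = (5.7956, -3.3461, 4.0000)
after link 4: o_4 = (0.6690, -4.9371, 3.5670)

0.669 -4.937 3.567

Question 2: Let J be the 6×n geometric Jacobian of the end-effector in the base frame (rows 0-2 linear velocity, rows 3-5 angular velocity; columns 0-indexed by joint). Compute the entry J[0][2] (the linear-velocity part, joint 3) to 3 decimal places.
axis z_2 = (-0.3536,-0.3536,0.8660); lever o_n−o_2 = (-3.9018,-5.2652,-1.4330)
cross product → J_v[:, 2] = (5.0665,-3.8857,0.4821)
J_ω[:, 2] = z_2
entry J[0][2] = 5.0665

5.066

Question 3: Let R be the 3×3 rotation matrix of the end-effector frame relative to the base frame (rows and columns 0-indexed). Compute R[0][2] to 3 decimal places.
End-effector z-axis (col 2 of R) = (-0.3062,0.9186,0.2500)
R[0][2] = -0.3062

-0.306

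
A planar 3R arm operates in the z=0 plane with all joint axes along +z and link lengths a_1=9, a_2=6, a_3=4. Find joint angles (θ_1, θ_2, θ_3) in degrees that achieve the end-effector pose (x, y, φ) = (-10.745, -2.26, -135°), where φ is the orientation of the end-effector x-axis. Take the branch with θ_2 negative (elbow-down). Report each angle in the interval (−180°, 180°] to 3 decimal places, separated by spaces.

wrist centre = target − a_3·(cos φ, sin φ) = (-7.9166, 0.5684)
cos θ_2 = (62.9952−9²−6²)/(2·9·6) = -0.5000; θ_2 = -120.0029° (elbow-down)
β = atan2(0.5684,-7.9166) = 175.8931°; ψ = atan2(-5.1960,5.9997) = -40.8938°
θ_1 = β − ψ = 216.7869°
θ_3 = φ − θ_1 − θ_2 = 128.2160° (wrapped to (-180°,180°])

-143.213 -120.003 128.216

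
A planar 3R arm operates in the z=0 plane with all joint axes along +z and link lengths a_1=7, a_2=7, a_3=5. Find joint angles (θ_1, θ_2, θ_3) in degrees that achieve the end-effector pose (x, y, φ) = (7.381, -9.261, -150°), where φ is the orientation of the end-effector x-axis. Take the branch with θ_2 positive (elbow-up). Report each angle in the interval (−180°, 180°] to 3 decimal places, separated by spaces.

-45.004 30.010 -135.007

wrist centre = target − a_3·(cos φ, sin φ) = (11.7111, -6.7610)
cos θ_2 = (182.8616−7²−7²)/(2·7·7) = 0.8659; θ_2 = 30.0104° (elbow-up)
β = atan2(-6.7610,11.7111) = -29.9985°; ψ = atan2(3.5011,13.0615) = 15.0052°
θ_1 = β − ψ = -45.0036°
θ_3 = φ − θ_1 − θ_2 = -135.0067° (wrapped to (-180°,180°])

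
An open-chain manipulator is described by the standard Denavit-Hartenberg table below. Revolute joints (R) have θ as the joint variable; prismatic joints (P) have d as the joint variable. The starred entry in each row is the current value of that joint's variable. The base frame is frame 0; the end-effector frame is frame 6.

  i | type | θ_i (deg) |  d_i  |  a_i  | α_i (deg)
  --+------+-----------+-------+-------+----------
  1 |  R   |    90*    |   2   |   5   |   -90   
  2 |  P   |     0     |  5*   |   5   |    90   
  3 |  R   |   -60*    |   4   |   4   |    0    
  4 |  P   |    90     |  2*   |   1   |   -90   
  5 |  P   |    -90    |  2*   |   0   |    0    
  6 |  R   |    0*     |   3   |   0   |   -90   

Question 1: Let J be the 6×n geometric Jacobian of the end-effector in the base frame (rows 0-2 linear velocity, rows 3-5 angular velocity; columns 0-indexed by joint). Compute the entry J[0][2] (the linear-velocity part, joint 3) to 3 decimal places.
-0.366

axis z_2 = (0.0000,0.0000,1.0000); lever o_n−o_2 = (-1.3660,0.3660,6.0000)
cross product → J_v[:, 2] = (-0.3660,-1.3660,0.0000)
J_ω[:, 2] = z_2
entry J[0][2] = -0.3660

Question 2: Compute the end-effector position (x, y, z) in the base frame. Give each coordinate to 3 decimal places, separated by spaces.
after link 1: o_1 = (0.0000, 5.0000, 2.0000)
after link 2: o_2 = (-5.0000, 10.0000, 2.0000)
after link 3: o_3 = (-1.5359, 12.0000, 6.0000)
after link 4: o_4 = (-2.0359, 12.8660, 8.0000)
after link 5: o_5 = (-3.7679, 11.8660, 8.0000)
after link 6: o_6 = (-6.3660, 10.3660, 8.0000)

-6.366 10.366 8.000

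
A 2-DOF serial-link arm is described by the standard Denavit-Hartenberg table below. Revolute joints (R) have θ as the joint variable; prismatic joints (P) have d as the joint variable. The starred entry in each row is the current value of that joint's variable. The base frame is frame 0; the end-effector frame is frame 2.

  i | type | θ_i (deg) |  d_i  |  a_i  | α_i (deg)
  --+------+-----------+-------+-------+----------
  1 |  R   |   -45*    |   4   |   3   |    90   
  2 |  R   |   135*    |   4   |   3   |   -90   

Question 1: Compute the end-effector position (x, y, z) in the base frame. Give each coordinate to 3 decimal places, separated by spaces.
after link 1: o_1 = (2.1213, -2.1213, 4.0000)
after link 2: o_2 = (-2.2071, -3.4497, 6.1213)

-2.207 -3.450 6.121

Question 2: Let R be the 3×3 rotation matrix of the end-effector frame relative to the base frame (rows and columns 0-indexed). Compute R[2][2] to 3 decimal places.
End-effector z-axis (col 2 of R) = (-0.5000,0.5000,-0.7071)
R[2][2] = -0.7071

-0.707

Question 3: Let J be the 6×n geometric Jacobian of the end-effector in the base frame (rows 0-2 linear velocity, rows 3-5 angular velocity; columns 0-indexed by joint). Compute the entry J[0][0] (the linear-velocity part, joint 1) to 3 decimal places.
axis z_0 = ẑ; lever o_n−o_0 = (-2.2071,-3.4497,6.1213)
cross product → J_v[:, 0] = (3.4497,-2.2071,0.0000)
J_ω[:, 0] = z_0
entry J[0][0] = 3.4497

3.450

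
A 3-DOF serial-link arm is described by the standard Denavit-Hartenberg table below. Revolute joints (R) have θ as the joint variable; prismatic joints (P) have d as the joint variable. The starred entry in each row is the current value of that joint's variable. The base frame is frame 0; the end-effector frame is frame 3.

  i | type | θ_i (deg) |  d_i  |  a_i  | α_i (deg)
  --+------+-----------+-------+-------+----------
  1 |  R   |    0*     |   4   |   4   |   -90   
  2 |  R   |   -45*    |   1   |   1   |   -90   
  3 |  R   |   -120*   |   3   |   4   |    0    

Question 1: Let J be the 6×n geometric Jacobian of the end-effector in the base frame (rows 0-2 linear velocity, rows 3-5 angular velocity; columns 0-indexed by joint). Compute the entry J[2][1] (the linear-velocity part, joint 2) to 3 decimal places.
axis z_1 = (0.0000,1.0000,0.0000); lever o_n−o_1 = (1.4142,4.4641,-2.8284)
cross product → J_v[:, 1] = (-2.8284,0.0000,-1.4142)
J_ω[:, 1] = z_1
entry J[2][1] = -1.4142

-1.414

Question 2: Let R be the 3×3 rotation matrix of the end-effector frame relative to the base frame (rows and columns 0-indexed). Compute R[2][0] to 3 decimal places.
End-effector x-axis (col 0 of R) = (-0.3536,0.8660,-0.3536)
R[2][0] = -0.3536

-0.354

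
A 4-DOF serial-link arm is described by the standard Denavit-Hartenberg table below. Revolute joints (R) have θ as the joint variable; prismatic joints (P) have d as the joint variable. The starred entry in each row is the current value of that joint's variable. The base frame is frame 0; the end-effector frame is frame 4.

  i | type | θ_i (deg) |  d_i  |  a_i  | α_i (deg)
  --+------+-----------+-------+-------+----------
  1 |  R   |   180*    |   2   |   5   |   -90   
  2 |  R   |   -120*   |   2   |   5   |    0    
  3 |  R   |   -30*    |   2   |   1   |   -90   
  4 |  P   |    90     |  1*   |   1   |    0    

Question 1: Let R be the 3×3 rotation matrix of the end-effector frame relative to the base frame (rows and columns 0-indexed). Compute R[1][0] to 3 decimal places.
End-effector x-axis (col 0 of R) = (0.0000,1.0000,0.0000)
R[1][0] = 1.0000

1.000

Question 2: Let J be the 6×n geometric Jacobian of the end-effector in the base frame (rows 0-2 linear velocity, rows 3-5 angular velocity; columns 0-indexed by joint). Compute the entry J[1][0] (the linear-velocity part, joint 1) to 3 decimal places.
-2.134

axis z_0 = ẑ; lever o_n−o_0 = (-2.1340,-3.0000,7.6962)
cross product → J_v[:, 0] = (3.0000,-2.1340,0.0000)
J_ω[:, 0] = z_0
entry J[1][0] = -2.1340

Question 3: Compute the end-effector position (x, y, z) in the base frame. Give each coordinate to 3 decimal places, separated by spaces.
after link 1: o_1 = (-5.0000, 0.0000, 2.0000)
after link 2: o_2 = (-2.5000, -2.0000, 6.3301)
after link 3: o_3 = (-1.6340, -4.0000, 6.8301)
after link 4: o_4 = (-2.1340, -3.0000, 7.6962)

-2.134 -3.000 7.696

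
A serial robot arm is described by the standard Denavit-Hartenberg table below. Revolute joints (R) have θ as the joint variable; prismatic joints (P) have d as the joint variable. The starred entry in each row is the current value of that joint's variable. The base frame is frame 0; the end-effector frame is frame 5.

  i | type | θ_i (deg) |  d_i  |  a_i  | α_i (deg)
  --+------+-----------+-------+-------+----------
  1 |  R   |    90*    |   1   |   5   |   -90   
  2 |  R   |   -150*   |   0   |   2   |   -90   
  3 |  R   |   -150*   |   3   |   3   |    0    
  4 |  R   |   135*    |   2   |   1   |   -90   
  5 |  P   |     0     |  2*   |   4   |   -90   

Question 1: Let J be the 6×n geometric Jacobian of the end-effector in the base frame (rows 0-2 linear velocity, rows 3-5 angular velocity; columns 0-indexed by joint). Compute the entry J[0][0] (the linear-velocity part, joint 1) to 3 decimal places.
-3.387

axis z_0 = ẑ; lever o_n−o_0 = (-0.8622,3.3871,7.7047)
cross product → J_v[:, 0] = (-3.3871,-0.8622,0.0000)
J_ω[:, 0] = z_0
entry J[0][0] = -3.3871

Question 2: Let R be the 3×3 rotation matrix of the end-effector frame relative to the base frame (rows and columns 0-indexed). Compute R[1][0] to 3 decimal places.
End-effector x-axis (col 0 of R) = (-0.2588,-0.8365,0.4830)
R[1][0] = -0.8365

-0.837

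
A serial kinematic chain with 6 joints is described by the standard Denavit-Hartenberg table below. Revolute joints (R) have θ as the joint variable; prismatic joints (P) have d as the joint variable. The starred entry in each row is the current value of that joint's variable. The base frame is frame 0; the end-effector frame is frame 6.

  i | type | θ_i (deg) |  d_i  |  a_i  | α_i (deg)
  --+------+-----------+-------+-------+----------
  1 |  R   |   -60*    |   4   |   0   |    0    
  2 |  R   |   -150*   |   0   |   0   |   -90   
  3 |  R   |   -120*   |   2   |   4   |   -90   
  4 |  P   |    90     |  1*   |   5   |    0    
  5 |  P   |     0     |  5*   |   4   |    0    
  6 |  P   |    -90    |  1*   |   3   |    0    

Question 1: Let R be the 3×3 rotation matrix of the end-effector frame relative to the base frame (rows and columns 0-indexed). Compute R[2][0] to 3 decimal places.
0.866

End-effector x-axis (col 0 of R) = (0.4330,-0.2500,0.8660)
R[2][0] = 0.8660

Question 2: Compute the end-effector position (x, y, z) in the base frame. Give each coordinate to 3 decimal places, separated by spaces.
1.281 7.343 13.562

after link 1: o_1 = (0.0000, 0.0000, 4.0000)
after link 2: o_2 = (0.0000, 0.0000, 4.0000)
after link 3: o_3 = (0.7321, -2.7321, 7.4641)
after link 4: o_4 = (2.4821, 2.0311, 7.9641)
after link 5: o_5 = (0.7321, 7.6603, 10.4641)
after link 6: o_6 = (1.2811, 7.3433, 13.5622)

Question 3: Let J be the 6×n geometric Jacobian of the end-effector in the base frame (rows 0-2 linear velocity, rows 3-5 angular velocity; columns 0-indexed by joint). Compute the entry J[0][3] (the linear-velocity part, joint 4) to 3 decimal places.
-0.750

prismatic axis z_3 = (-0.7500,0.4330,0.5000)
J_v[:, 3] = z_3; J_ω[:, 3] = (0,0,0)
entry J[0][3] = -0.7500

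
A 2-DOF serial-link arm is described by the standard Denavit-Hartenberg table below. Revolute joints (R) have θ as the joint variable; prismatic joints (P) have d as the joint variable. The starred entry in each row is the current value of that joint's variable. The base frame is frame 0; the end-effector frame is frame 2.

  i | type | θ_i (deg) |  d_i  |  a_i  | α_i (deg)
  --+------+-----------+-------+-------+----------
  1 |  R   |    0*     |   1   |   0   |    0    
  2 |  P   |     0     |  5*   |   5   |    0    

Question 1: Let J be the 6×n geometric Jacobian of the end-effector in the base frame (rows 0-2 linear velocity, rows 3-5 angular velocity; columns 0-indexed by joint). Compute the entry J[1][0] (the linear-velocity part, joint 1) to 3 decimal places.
5.000

axis z_0 = ẑ; lever o_n−o_0 = (5.0000,0.0000,6.0000)
cross product → J_v[:, 0] = (0.0000,5.0000,0.0000)
J_ω[:, 0] = z_0
entry J[1][0] = 5.0000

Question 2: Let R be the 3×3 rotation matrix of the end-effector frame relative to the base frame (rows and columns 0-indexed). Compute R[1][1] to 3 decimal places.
1.000

End-effector y-axis (col 1 of R) = (0.0000,1.0000,0.0000)
R[1][1] = 1.0000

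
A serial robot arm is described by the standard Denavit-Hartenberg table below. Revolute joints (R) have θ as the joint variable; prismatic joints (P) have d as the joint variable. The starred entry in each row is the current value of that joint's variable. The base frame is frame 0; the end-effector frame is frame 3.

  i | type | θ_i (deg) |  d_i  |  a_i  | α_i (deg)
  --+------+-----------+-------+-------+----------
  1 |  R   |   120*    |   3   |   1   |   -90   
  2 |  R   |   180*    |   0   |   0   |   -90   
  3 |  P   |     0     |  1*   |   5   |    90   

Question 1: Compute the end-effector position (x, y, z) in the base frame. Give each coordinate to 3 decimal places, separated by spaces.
after link 1: o_1 = (-0.5000, 0.8660, 3.0000)
after link 2: o_2 = (-0.5000, 0.8660, 3.0000)
after link 3: o_3 = (2.0000, -3.4641, 4.0000)

2.000 -3.464 4.000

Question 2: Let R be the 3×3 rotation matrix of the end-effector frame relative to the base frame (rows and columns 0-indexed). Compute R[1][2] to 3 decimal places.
End-effector z-axis (col 2 of R) = (-0.8660,-0.5000,0.0000)
R[1][2] = -0.5000

-0.500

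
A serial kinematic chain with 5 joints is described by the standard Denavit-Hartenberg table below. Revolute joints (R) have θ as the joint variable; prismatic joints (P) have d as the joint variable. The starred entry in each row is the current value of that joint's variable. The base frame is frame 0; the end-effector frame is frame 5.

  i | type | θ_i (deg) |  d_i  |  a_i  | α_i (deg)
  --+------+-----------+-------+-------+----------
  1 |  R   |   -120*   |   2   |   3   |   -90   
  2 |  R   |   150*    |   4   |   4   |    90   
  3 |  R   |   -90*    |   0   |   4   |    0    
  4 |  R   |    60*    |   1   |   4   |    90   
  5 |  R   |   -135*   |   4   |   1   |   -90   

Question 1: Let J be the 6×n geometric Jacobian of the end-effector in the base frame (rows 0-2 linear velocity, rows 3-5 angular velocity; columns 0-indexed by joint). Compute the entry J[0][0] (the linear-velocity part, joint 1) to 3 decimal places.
axis z_0 = ẑ; lever o_n−o_0 = (-3.8982,3.4692,-0.6795)
cross product → J_v[:, 0] = (-3.4692,-3.8982,0.0000)
J_ω[:, 0] = z_0
entry J[0][0] = -3.4692

-3.469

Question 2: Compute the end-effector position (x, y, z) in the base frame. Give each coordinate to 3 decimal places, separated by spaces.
after link 1: o_1 = (-1.5000, -2.5981, 2.0000)
after link 2: o_2 = (3.6962, -1.5981, 0.0000)
after link 3: o_3 = (0.2321, 0.4019, -0.0000)
after link 4: o_4 = (-0.2500, 3.5670, -2.5981)
after link 5: o_5 = (-3.8982, 3.4692, -0.6795)

-3.898 3.469 -0.680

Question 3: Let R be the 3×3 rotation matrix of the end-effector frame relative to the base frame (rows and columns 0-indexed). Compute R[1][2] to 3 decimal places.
0.942

End-effector z-axis (col 2 of R) = (0.1358,0.9422,0.3062)
R[1][2] = 0.9422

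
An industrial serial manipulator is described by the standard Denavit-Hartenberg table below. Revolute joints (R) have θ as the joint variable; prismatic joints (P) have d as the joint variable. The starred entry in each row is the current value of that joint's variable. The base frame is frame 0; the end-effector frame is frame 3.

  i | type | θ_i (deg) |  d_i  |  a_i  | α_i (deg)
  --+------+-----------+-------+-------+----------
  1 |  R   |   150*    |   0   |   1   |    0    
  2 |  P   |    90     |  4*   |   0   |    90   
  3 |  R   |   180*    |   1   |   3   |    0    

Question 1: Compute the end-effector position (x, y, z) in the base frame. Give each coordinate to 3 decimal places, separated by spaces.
after link 1: o_1 = (-0.8660, 0.5000, 0.0000)
after link 2: o_2 = (-0.8660, 0.5000, 4.0000)
after link 3: o_3 = (-0.2321, 3.5981, 4.0000)

-0.232 3.598 4.000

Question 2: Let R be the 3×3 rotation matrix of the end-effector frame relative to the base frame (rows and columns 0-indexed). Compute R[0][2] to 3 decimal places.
-0.866

End-effector z-axis (col 2 of R) = (-0.8660,0.5000,0.0000)
R[0][2] = -0.8660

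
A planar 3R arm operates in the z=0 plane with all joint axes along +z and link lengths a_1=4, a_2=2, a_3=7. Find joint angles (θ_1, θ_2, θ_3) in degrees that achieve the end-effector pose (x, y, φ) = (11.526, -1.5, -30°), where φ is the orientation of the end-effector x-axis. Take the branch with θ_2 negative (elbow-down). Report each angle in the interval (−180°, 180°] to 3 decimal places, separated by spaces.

30.008 -30.022 -29.986

wrist centre = target − a_3·(cos φ, sin φ) = (5.4638, 2.0000)
cos θ_2 = (33.8534−4²−2²)/(2·4·2) = 0.8658; θ_2 = -30.0219° (elbow-down)
β = atan2(2.0000,5.4638) = 20.1049°; ψ = atan2(-1.0007,5.7317) = -9.9031°
θ_1 = β − ψ = 30.0080°
θ_3 = φ − θ_1 − θ_2 = -29.9861° (wrapped to (-180°,180°])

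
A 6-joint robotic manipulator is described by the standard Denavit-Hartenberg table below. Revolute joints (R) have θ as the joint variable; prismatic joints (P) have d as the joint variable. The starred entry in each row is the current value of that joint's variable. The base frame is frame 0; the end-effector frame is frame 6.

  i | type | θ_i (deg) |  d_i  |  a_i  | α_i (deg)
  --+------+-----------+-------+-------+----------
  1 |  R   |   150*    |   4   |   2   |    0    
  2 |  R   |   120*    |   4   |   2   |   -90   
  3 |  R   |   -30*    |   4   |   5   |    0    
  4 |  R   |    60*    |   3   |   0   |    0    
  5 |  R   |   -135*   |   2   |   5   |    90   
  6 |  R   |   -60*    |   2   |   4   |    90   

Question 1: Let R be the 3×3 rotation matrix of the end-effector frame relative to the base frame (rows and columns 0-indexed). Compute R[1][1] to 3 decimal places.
0.966

End-effector y-axis (col 1 of R) = (0.0000,0.9659,-0.2588)
R[1][1] = 0.9659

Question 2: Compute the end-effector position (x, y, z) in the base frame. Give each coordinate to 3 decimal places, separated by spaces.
3.804 -1.587 16.744

after link 1: o_1 = (-1.7321, 1.0000, 4.0000)
after link 2: o_2 = (-1.7321, -1.0000, 8.0000)
after link 3: o_3 = (2.2679, -5.3301, 10.5000)
after link 4: o_4 = (5.2679, -5.3301, 10.5000)
after link 5: o_5 = (7.2679, -4.0360, 15.3296)
after link 6: o_6 = (3.8038, -1.5865, 16.7438)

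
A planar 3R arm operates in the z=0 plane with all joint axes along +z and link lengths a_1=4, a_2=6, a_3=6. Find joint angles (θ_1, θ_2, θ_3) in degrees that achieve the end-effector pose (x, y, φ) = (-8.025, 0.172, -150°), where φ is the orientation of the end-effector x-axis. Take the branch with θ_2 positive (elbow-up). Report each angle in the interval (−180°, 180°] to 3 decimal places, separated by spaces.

38.463 134.991 36.546

wrist centre = target − a_3·(cos φ, sin φ) = (-2.8288, 3.1720)
cos θ_2 = (18.0640−4²−6²)/(2·4·6) = -0.7070; θ_2 = 134.9914° (elbow-up)
β = atan2(3.1720,-2.8288) = 131.7272°; ψ = atan2(4.2433,-0.2420) = 93.2642°
θ_1 = β − ψ = 38.4630°
θ_3 = φ − θ_1 − θ_2 = 36.5456° (wrapped to (-180°,180°])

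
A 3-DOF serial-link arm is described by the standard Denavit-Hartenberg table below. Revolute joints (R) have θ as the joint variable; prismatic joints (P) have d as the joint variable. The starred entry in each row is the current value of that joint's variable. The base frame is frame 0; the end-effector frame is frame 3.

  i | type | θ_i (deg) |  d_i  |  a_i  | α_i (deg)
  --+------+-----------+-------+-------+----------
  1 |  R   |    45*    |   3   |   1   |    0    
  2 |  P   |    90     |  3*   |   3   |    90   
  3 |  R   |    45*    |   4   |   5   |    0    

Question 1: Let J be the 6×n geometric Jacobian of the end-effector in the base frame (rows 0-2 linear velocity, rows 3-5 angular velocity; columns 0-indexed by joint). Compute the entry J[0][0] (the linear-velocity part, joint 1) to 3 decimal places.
axis z_0 = ẑ; lever o_n−o_0 = (-1.0858,8.1569,9.5355)
cross product → J_v[:, 0] = (-8.1569,-1.0858,0.0000)
J_ω[:, 0] = z_0
entry J[0][0] = -8.1569

-8.157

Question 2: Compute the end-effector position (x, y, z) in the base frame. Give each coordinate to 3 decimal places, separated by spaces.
after link 1: o_1 = (0.7071, 0.7071, 3.0000)
after link 2: o_2 = (-1.4142, 2.8284, 6.0000)
after link 3: o_3 = (-1.0858, 8.1569, 9.5355)

-1.086 8.157 9.536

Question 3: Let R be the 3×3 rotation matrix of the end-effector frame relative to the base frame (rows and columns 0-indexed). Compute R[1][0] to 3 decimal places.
0.500

End-effector x-axis (col 0 of R) = (-0.5000,0.5000,0.7071)
R[1][0] = 0.5000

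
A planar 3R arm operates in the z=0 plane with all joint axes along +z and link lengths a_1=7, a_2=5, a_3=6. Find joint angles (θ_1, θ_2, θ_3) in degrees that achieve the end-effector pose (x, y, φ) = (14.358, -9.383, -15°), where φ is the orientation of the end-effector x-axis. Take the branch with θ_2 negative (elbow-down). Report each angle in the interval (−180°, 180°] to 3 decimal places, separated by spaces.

-30.002 -29.994 44.995

wrist centre = target − a_3·(cos φ, sin φ) = (8.5624, -7.8301)
cos θ_2 = (134.6257−7²−5²)/(2·7·5) = 0.8661; θ_2 = -29.9936° (elbow-down)
β = atan2(-7.8301,8.5624) = -42.4419°; ψ = atan2(-2.4995,11.3304) = -12.4403°
θ_1 = β − ψ = -30.0016°
θ_3 = φ − θ_1 − θ_2 = 44.9952° (wrapped to (-180°,180°])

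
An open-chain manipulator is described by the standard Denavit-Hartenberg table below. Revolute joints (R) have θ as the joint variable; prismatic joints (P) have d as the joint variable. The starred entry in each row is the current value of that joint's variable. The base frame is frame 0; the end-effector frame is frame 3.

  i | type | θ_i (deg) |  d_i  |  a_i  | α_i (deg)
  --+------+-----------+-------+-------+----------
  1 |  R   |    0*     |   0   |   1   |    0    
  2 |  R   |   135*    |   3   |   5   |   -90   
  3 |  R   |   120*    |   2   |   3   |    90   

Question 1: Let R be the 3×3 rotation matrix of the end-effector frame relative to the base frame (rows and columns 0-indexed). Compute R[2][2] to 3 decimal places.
End-effector z-axis (col 2 of R) = (-0.6124,0.6124,-0.5000)
R[2][2] = -0.5000

-0.500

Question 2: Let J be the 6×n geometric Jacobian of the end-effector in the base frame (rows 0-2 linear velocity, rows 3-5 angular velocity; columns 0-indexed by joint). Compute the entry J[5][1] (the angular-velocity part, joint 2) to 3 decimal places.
1.000

axis z_1 = (0.0000,0.0000,1.0000); lever o_n−o_1 = (-3.8891,1.0607,0.4019)
cross product → J_v[:, 1] = (-1.0607,-3.8891,0.0000)
J_ω[:, 1] = z_1
entry J[5][1] = 1.0000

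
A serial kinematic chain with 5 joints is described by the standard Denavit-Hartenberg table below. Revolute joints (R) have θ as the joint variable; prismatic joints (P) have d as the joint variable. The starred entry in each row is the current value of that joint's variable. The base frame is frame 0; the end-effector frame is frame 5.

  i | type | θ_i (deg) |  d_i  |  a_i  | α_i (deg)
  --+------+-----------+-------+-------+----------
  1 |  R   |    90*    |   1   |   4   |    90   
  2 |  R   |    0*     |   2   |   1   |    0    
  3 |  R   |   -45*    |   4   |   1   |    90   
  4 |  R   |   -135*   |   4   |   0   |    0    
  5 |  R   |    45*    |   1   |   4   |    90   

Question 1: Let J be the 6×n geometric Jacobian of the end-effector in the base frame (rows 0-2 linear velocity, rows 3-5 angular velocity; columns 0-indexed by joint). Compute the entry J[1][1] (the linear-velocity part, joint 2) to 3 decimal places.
4.243

axis z_1 = (1.0000,-0.0000,0.0000); lever o_n−o_1 = (2.0000,-1.8284,-4.2426)
cross product → J_v[:, 1] = (0.0000,4.2426,-1.8284)
J_ω[:, 1] = z_1
entry J[1][1] = 4.2426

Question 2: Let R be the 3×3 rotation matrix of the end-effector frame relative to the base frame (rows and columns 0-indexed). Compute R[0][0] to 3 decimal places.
-1.000

End-effector x-axis (col 0 of R) = (-1.0000,0.0000,-0.0000)
R[0][0] = -1.0000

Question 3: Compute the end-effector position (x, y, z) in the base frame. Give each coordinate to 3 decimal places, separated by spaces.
after link 1: o_1 = (0.0000, 4.0000, 1.0000)
after link 2: o_2 = (2.0000, 5.0000, 1.0000)
after link 3: o_3 = (6.0000, 5.7071, 0.2929)
after link 4: o_4 = (6.0000, 2.8787, -2.5355)
after link 5: o_5 = (2.0000, 2.1716, -3.2426)

2.000 2.172 -3.243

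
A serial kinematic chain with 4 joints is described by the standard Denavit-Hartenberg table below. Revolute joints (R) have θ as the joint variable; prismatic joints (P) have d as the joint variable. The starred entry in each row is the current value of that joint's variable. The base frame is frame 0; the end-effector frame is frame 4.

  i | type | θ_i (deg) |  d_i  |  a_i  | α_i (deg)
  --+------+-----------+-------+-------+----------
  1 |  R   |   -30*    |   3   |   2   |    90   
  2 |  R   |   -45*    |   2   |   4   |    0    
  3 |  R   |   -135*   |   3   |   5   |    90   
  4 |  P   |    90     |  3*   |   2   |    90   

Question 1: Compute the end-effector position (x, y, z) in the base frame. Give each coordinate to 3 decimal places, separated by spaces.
-3.649 -5.976 3.172

after link 1: o_1 = (1.7321, -1.0000, 3.0000)
after link 2: o_2 = (3.1815, -4.1463, 0.1716)
after link 3: o_3 = (-2.6486, -4.2443, 0.1716)
after link 4: o_4 = (-3.6486, -5.9764, 3.1716)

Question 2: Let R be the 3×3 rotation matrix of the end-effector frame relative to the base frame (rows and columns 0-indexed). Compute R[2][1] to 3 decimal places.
1.000

End-effector y-axis (col 1 of R) = (-0.0000,0.0000,1.0000)
R[2][1] = 1.0000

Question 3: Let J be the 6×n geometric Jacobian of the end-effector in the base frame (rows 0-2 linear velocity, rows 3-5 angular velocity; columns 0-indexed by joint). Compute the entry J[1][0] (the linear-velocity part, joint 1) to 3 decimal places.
axis z_0 = ẑ; lever o_n−o_0 = (-3.6486,-5.9764,3.1716)
cross product → J_v[:, 0] = (5.9764,-3.6486,0.0000)
J_ω[:, 0] = z_0
entry J[1][0] = -3.6486

-3.649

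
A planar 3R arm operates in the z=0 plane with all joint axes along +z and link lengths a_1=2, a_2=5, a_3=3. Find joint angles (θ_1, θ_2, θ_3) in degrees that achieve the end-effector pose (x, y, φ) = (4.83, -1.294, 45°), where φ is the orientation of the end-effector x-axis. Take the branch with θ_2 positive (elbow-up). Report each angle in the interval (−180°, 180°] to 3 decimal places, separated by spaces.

wrist centre = target − a_3·(cos φ, sin φ) = (2.7087, -3.4153)
cos θ_2 = (19.0014−2²−5²)/(2·2·5) = -0.4999; θ_2 = 119.9955° (elbow-up)
β = atan2(-3.4153,2.7087) = -51.5822°; ψ = atan2(4.3303,-0.4997) = 96.5820°
θ_1 = β − ψ = -148.1642°
θ_3 = φ − θ_1 − θ_2 = 73.1687° (wrapped to (-180°,180°])

-148.164 119.996 73.169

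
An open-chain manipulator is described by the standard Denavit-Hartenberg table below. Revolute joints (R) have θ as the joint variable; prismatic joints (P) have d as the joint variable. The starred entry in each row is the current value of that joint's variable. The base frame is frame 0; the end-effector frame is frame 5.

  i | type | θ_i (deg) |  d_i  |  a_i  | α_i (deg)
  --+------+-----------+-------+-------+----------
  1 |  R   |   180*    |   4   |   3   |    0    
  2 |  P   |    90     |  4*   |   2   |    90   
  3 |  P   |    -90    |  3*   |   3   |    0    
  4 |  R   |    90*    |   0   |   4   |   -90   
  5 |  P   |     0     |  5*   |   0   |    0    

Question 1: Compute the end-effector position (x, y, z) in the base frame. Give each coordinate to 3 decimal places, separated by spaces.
-6.000 -6.000 10.000

after link 1: o_1 = (-3.0000, 0.0000, 4.0000)
after link 2: o_2 = (-3.0000, -2.0000, 8.0000)
after link 3: o_3 = (-6.0000, -2.0000, 5.0000)
after link 4: o_4 = (-6.0000, -6.0000, 5.0000)
after link 5: o_5 = (-6.0000, -6.0000, 10.0000)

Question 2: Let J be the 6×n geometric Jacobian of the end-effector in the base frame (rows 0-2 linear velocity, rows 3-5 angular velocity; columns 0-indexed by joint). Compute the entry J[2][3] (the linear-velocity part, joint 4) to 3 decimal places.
axis z_3 = (-1.0000,0.0000,0.0000); lever o_n−o_3 = (-0.0000,-4.0000,5.0000)
cross product → J_v[:, 3] = (0.0000,5.0000,4.0000)
J_ω[:, 3] = z_3
entry J[2][3] = 4.0000

4.000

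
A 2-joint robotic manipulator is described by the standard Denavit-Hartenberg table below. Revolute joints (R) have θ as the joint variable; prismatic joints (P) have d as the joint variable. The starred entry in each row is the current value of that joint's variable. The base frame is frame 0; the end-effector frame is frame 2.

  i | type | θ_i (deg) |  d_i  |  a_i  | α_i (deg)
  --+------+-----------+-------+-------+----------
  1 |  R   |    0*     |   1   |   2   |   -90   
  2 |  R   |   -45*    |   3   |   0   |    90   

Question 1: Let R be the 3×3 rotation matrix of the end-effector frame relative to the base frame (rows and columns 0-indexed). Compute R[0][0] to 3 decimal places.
End-effector x-axis (col 0 of R) = (0.7071,-0.0000,0.7071)
R[0][0] = 0.7071

0.707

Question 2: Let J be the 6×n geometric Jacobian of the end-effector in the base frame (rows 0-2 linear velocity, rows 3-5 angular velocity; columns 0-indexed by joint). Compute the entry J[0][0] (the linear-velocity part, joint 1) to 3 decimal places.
-3.000

axis z_0 = ẑ; lever o_n−o_0 = (2.0000,3.0000,1.0000)
cross product → J_v[:, 0] = (-3.0000,2.0000,0.0000)
J_ω[:, 0] = z_0
entry J[0][0] = -3.0000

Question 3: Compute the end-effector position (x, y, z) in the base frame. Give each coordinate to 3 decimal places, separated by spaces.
2.000 3.000 1.000

after link 1: o_1 = (2.0000, 0.0000, 1.0000)
after link 2: o_2 = (2.0000, 3.0000, 1.0000)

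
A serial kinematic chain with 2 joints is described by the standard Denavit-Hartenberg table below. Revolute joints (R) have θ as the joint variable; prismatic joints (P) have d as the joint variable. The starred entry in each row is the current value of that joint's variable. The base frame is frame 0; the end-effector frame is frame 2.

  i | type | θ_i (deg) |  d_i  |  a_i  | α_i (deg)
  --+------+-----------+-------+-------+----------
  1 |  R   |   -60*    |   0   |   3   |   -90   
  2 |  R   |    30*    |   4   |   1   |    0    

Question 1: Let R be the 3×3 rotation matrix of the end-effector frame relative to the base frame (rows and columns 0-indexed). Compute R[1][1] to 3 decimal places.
0.433

End-effector y-axis (col 1 of R) = (-0.2500,0.4330,-0.8660)
R[1][1] = 0.4330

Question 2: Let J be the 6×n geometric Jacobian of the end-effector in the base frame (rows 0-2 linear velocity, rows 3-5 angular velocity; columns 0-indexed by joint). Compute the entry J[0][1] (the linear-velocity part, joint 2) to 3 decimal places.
axis z_1 = (0.8660,0.5000,0.0000); lever o_n−o_1 = (3.8971,1.2500,-0.5000)
cross product → J_v[:, 1] = (-0.2500,0.4330,-0.8660)
J_ω[:, 1] = z_1
entry J[0][1] = -0.2500

-0.250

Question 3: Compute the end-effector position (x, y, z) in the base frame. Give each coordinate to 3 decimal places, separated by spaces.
after link 1: o_1 = (1.5000, -2.5981, 0.0000)
after link 2: o_2 = (5.3971, -1.3481, -0.5000)

5.397 -1.348 -0.500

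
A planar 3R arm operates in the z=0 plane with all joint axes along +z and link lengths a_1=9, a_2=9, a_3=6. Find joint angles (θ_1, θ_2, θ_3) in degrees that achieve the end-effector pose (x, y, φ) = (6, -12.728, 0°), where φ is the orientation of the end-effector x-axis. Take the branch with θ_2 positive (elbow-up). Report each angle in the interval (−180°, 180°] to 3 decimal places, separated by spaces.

-135.000 89.999 45.000

wrist centre = target − a_3·(cos φ, sin φ) = (0.0000, -12.7280)
cos θ_2 = (162.0020−9²−9²)/(2·9·9) = 0.0000; θ_2 = 89.9993° (elbow-up)
β = atan2(-12.7280,0.0000) = -90.0000°; ψ = atan2(9.0000,9.0001) = 44.9996°
θ_1 = β − ψ = -134.9996°
θ_3 = φ − θ_1 − θ_2 = 45.0004° (wrapped to (-180°,180°])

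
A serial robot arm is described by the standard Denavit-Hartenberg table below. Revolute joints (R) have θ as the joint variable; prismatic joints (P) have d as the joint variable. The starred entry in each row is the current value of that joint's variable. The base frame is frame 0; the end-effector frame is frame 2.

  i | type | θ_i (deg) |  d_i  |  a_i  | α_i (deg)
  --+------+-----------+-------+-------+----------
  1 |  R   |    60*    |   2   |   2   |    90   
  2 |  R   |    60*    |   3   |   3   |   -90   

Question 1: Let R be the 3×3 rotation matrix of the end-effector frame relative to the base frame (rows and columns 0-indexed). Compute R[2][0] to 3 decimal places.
0.866

End-effector x-axis (col 0 of R) = (0.2500,0.4330,0.8660)
R[2][0] = 0.8660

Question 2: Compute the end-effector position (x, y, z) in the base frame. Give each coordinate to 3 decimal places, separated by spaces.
after link 1: o_1 = (1.0000, 1.7321, 2.0000)
after link 2: o_2 = (4.3481, 1.5311, 4.5981)

4.348 1.531 4.598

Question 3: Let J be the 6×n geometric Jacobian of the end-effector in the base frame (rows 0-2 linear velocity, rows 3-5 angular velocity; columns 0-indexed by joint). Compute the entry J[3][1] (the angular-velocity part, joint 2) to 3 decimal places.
axis z_1 = (0.8660,-0.5000,0.0000); lever o_n−o_1 = (3.3481,-0.2010,2.5981)
cross product → J_v[:, 1] = (-1.2990,-2.2500,1.5000)
J_ω[:, 1] = z_1
entry J[3][1] = 0.8660

0.866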